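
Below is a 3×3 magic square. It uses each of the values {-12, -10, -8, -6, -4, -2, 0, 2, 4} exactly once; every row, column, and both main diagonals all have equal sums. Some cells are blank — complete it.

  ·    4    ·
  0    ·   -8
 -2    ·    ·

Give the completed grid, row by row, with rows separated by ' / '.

The 9 entries sum to -36, so each line sums to -36/3 = -12.
Row 2 must total -12; the given cells sum to -8, so (2,2) = -4.
Column 1: 0 + (-2) + ? = -12, so (1,1) = -10.
Column 2 needs -12; the known cells sum to 0, so (3,2) = -12.
Main diagonal: -10 + (-4) + ? = -12, so (3,3) = 2.
Anti-diagonal: -4 + (-2) + ? = -12, so (1,3) = -6.

-10 4 -6 / 0 -4 -8 / -2 -12 2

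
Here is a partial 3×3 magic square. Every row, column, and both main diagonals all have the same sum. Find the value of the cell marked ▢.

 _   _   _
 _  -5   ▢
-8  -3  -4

Row 3 is complete and sums to -15; that is the magic constant.
Column 2: -5 + (-3) + ? = -15, so (1,2) = -7.
Main diagonal: -5 + (-4) + ? = -15, so (1,1) = -6.
Using anti-diagonal: -5 + (-8) + ? → (1,3) = -15 − (-13) = -2.
Column 1 must total -15; the given cells sum to -14, so (2,1) = -1.
From column 3, -15 − (-2 + (-4)) gives (2,3) = -9.

-9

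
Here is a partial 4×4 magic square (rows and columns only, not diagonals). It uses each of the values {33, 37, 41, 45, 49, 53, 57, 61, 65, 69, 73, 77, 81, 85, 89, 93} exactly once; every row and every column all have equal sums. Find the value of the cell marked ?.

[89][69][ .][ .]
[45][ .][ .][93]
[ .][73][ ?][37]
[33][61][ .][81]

57

The 16 entries sum to 1008, so each line sums to 1008/4 = 252.
The remaining cell in row 4 is (4,3) = 252 − 175 = 77.
Using column 1: 89 + 45 + 33 + ? → (3,1) = 252 − 167 = 85.
The remaining cell in column 2 is (2,2) = 252 − 203 = 49.
Column 4 needs 252; the known cells sum to 211, so (1,4) = 41.
Row 1: 89 + 69 + 41 + ? = 252, so (1,3) = 53.
Row 2 must total 252; the given cells sum to 187, so (2,3) = 65.
Row 3: 85 + 73 + 37 + ? = 252, so (3,3) = 57.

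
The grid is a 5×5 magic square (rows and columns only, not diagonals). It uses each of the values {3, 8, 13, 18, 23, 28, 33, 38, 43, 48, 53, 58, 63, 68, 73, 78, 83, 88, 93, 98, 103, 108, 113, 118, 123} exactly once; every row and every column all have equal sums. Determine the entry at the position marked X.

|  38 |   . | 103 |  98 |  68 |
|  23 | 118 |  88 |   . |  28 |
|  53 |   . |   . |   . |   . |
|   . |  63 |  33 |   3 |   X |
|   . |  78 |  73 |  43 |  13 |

The 25 entries sum to 1575, so each line sums to 1575/5 = 315.
The remaining cell in row 1 is (1,2) = 315 − 307 = 8.
The remaining cell in row 2 is (2,4) = 315 − 257 = 58.
Using row 5: 78 + 73 + 43 + 13 + ? → (5,1) = 315 − 207 = 108.
Column 1 needs 315; the known cells sum to 222, so (4,1) = 93.
Column 2 needs 315; the known cells sum to 267, so (3,2) = 48.
Column 3 must total 315; the given cells sum to 297, so (3,3) = 18.
From column 4, 315 − (98 + 58 + 3 + 43) gives (3,4) = 113.
Row 3 needs 315; the known cells sum to 232, so (3,5) = 83.
Row 4 must total 315; the given cells sum to 192, so (4,5) = 123.

123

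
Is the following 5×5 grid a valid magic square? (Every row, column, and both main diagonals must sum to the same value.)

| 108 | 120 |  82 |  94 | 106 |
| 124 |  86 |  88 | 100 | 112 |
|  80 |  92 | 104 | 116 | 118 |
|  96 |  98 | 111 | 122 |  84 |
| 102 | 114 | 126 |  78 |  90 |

Row 1: 108 + 120 + 82 + 94 + 106 = 510.
Row 2: 124 + 86 + 88 + 100 + 112 = 510.
Row 3: 80 + 92 + 104 + 116 + 118 = 510.
Row 4: 96 + 98 + 111 + 122 + 84 = 511.
Row 5: 102 + 114 + 126 + 78 + 90 = 510.
Column 1: 108 + 124 + 80 + 96 + 102 = 510.
Column 2: 120 + 86 + 92 + 98 + 114 = 510.
Column 3: 82 + 88 + 104 + 111 + 126 = 511.
Column 4: 94 + 100 + 116 + 122 + 78 = 510.
Column 5: 106 + 112 + 118 + 84 + 90 = 510.
Main diagonal: 108 + 86 + 104 + 122 + 90 = 510.
Anti-diagonal: 106 + 100 + 104 + 98 + 102 = 510.

No — column 4 sums to 510 but row 4 sums to 511.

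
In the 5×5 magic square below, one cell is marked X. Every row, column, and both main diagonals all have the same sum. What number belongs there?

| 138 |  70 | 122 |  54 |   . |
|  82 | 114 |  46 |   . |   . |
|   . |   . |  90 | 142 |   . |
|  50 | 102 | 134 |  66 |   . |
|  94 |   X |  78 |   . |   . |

126

Column 3 is complete and sums to 470; that is the magic constant.
Using row 1: 138 + 70 + 122 + 54 + ? → (1,5) = 470 − 384 = 86.
The remaining cell in row 4 is (4,5) = 470 − 352 = 118.
Using column 1: 138 + 82 + 50 + 94 + ? → (3,1) = 470 − 364 = 106.
The remaining cell in main diagonal is (5,5) = 470 − 408 = 62.
The remaining cell in anti-diagonal is (2,4) = 470 − 372 = 98.
From row 2, 470 − (82 + 114 + 46 + 98) gives (2,5) = 130.
Using column 4: 54 + 98 + 142 + 66 + ? → (5,4) = 470 − 360 = 110.
The remaining cell in column 5 is (3,5) = 470 − 396 = 74.
The remaining cell in row 3 is (3,2) = 470 − 412 = 58.
Row 5: 94 + 78 + 110 + 62 + ? = 470, so (5,2) = 126.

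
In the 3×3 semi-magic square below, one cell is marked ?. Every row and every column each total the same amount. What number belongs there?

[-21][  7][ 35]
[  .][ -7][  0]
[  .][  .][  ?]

-14

Row 1 is complete and sums to 21; that is the magic constant.
Row 2 needs 21; the known cells sum to -7, so (2,1) = 28.
Column 1: -21 + 28 + ? = 21, so (3,1) = 14.
The remaining cell in column 2 is (3,2) = 21 − 0 = 21.
Column 3 needs 21; the known cells sum to 35, so (3,3) = -14.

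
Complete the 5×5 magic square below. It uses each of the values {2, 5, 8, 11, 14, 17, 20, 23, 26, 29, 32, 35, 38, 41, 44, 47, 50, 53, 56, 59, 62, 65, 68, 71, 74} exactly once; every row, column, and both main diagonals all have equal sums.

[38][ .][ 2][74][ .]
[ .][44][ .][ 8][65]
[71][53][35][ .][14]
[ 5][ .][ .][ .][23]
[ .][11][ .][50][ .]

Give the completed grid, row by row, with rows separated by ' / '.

38 20 2 74 56 / 47 44 26 8 65 / 71 53 35 17 14 / 5 62 59 41 23 / 29 11 68 50 32

The 25 entries sum to 950, so each line sums to 950/5 = 190.
Row 3 needs 190; the known cells sum to 173, so (3,4) = 17.
Column 4 must total 190; the given cells sum to 149, so (4,4) = 41.
Main diagonal must total 190; the given cells sum to 158, so (5,5) = 32.
Column 5 must total 190; the given cells sum to 134, so (1,5) = 56.
From row 1, 190 − (38 + 2 + 74 + 56) gives (1,2) = 20.
Column 2 must total 190; the given cells sum to 128, so (4,2) = 62.
Anti-diagonal: 56 + 8 + 35 + 62 + ? = 190, so (5,1) = 29.
Row 4 needs 190; the known cells sum to 131, so (4,3) = 59.
Row 5 must total 190; the given cells sum to 122, so (5,3) = 68.
From column 1, 190 − (38 + 71 + 5 + 29) gives (2,1) = 47.
The remaining cell in column 3 is (2,3) = 190 − 164 = 26.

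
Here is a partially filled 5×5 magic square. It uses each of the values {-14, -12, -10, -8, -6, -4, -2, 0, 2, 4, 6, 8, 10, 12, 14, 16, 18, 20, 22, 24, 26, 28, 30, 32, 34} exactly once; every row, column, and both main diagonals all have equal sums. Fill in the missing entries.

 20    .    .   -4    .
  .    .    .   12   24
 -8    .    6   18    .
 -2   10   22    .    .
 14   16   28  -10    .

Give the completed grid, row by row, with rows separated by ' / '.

The 25 entries sum to 250, so each line sums to 250/5 = 50.
Row 5 must total 50; the given cells sum to 48, so (5,5) = 2.
Column 1: 20 + (-8) + (-2) + 14 + ? = 50, so (2,1) = 26.
Column 4 needs 50; the known cells sum to 16, so (4,4) = 34.
The remaining cell in main diagonal is (2,2) = 50 − 62 = -12.
The remaining cell in anti-diagonal is (1,5) = 50 − 42 = 8.
Row 2: 26 + (-12) + 12 + 24 + ? = 50, so (2,3) = 0.
Using row 4: -2 + 10 + 22 + 34 + ? → (4,5) = 50 − 64 = -14.
Column 3: 0 + 6 + 22 + 28 + ? = 50, so (1,3) = -6.
The remaining cell in column 5 is (3,5) = 50 − 20 = 30.
The remaining cell in row 1 is (1,2) = 50 − 18 = 32.
The remaining cell in row 3 is (3,2) = 50 − 46 = 4.

20 32 -6 -4 8 / 26 -12 0 12 24 / -8 4 6 18 30 / -2 10 22 34 -14 / 14 16 28 -10 2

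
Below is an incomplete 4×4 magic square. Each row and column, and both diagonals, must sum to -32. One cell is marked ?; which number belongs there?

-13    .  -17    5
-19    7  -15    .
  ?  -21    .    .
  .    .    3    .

1

Using row 1: -13 + (-17) + 5 + ? → (1,2) = -32 − (-25) = -7.
Row 2 needs -32; the known cells sum to -27, so (2,4) = -5.
Column 2 needs -32; the known cells sum to -21, so (4,2) = -11.
Column 3 needs -32; the known cells sum to -29, so (3,3) = -3.
Main diagonal needs -32; the known cells sum to -9, so (4,4) = -23.
From anti-diagonal, -32 − (5 + (-15) + (-21)) gives (4,1) = -1.
The remaining cell in column 1 is (3,1) = -32 − (-33) = 1.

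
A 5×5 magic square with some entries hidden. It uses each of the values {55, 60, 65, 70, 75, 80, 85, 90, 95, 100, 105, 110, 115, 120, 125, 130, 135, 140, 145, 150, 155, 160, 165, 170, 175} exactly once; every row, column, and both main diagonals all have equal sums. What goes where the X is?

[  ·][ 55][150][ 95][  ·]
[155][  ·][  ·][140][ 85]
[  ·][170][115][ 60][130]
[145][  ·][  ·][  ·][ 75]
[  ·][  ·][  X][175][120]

80

The 25 entries sum to 2875, so each line sums to 2875/5 = 575.
The remaining cell in row 3 is (3,1) = 575 − 475 = 100.
Column 4: 95 + 140 + 60 + 175 + ? = 575, so (4,4) = 105.
Column 5 needs 575; the known cells sum to 410, so (1,5) = 165.
Row 1 must total 575; the given cells sum to 465, so (1,1) = 110.
The remaining cell in column 1 is (5,1) = 575 − 510 = 65.
Using main diagonal: 110 + 115 + 105 + 120 + ? → (2,2) = 575 − 450 = 125.
Using anti-diagonal: 165 + 140 + 115 + 65 + ? → (4,2) = 575 − 485 = 90.
From row 2, 575 − (155 + 125 + 140 + 85) gives (2,3) = 70.
Using row 4: 145 + 90 + 105 + 75 + ? → (4,3) = 575 − 415 = 160.
From column 2, 575 − (55 + 125 + 170 + 90) gives (5,2) = 135.
Column 3: 150 + 70 + 115 + 160 + ? = 575, so (5,3) = 80.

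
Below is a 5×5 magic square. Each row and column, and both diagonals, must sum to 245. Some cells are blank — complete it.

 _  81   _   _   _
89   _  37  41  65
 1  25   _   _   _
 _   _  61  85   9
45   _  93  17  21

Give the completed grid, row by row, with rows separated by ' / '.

Row 2 must total 245; the given cells sum to 232, so (2,2) = 13.
Using row 5: 45 + 93 + 17 + 21 + ? → (5,2) = 245 − 176 = 69.
The remaining cell in column 2 is (4,2) = 245 − 188 = 57.
Using row 4: 57 + 61 + 85 + 9 + ? → (4,1) = 245 − 212 = 33.
Using column 1: 89 + 1 + 33 + 45 + ? → (1,1) = 245 − 168 = 77.
From main diagonal, 245 − (77 + 13 + 85 + 21) gives (3,3) = 49.
Anti-diagonal: 41 + 49 + 57 + 45 + ? = 245, so (1,5) = 53.
Column 3: 37 + 49 + 61 + 93 + ? = 245, so (1,3) = 5.
Column 5 needs 245; the known cells sum to 148, so (3,5) = 97.
Using row 1: 77 + 81 + 5 + 53 + ? → (1,4) = 245 − 216 = 29.
Row 3: 1 + 25 + 49 + 97 + ? = 245, so (3,4) = 73.

77 81 5 29 53 / 89 13 37 41 65 / 1 25 49 73 97 / 33 57 61 85 9 / 45 69 93 17 21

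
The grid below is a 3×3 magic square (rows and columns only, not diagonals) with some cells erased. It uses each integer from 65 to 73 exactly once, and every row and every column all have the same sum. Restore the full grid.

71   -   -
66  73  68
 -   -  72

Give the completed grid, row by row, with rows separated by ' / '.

The entries are 65 through 73, which sum to 621, so each line sums to 621/3 = 207.
Column 1: 71 + 66 + ? = 207, so (3,1) = 70.
Column 3 must total 207; the given cells sum to 140, so (1,3) = 67.
From row 1, 207 − (71 + 67) gives (1,2) = 69.
Row 3: 70 + 72 + ? = 207, so (3,2) = 65.

71 69 67 / 66 73 68 / 70 65 72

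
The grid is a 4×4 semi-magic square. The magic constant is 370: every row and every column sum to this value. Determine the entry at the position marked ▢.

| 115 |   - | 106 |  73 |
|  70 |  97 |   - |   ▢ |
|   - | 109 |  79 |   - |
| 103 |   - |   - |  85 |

Row 1 must total 370; the given cells sum to 294, so (1,2) = 76.
From column 1, 370 − (115 + 70 + 103) gives (3,1) = 82.
Column 2 needs 370; the known cells sum to 282, so (4,2) = 88.
Row 3 needs 370; the known cells sum to 270, so (3,4) = 100.
Row 4 must total 370; the given cells sum to 276, so (4,3) = 94.
The remaining cell in column 3 is (2,3) = 370 − 279 = 91.
Column 4 must total 370; the given cells sum to 258, so (2,4) = 112.

112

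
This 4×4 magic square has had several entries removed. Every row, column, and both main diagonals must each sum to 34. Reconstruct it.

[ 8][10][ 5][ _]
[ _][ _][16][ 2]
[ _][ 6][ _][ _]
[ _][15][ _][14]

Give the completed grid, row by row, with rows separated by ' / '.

The remaining cell in row 1 is (1,4) = 34 − 23 = 11.
From column 2, 34 − (10 + 6 + 15) gives (2,2) = 3.
Column 4 must total 34; the given cells sum to 27, so (3,4) = 7.
Main diagonal needs 34; the known cells sum to 25, so (3,3) = 9.
Using anti-diagonal: 11 + 16 + 6 + ? → (4,1) = 34 − 33 = 1.
Row 2 must total 34; the given cells sum to 21, so (2,1) = 13.
From row 3, 34 − (6 + 9 + 7) gives (3,1) = 12.
Using row 4: 1 + 15 + 14 + ? → (4,3) = 34 − 30 = 4.

8 10 5 11 / 13 3 16 2 / 12 6 9 7 / 1 15 4 14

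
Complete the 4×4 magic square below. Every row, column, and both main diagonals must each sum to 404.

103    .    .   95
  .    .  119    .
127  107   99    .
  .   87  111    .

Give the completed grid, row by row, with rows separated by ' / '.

Using row 3: 127 + 107 + 99 + ? → (3,4) = 404 − 333 = 71.
The remaining cell in column 3 is (1,3) = 404 − 329 = 75.
From anti-diagonal, 404 − (95 + 119 + 107) gives (4,1) = 83.
From row 1, 404 − (103 + 75 + 95) gives (1,2) = 131.
From row 4, 404 − (83 + 87 + 111) gives (4,4) = 123.
Column 1 must total 404; the given cells sum to 313, so (2,1) = 91.
The remaining cell in column 2 is (2,2) = 404 − 325 = 79.
Column 4 must total 404; the given cells sum to 289, so (2,4) = 115.

103 131 75 95 / 91 79 119 115 / 127 107 99 71 / 83 87 111 123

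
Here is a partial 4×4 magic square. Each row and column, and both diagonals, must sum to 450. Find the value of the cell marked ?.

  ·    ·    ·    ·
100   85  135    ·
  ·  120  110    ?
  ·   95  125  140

75

The remaining cell in row 2 is (2,4) = 450 − 320 = 130.
The remaining cell in row 4 is (4,1) = 450 − 360 = 90.
From column 2, 450 − (85 + 120 + 95) gives (1,2) = 150.
Column 3: 135 + 110 + 125 + ? = 450, so (1,3) = 80.
Main diagonal needs 450; the known cells sum to 335, so (1,1) = 115.
Anti-diagonal: 135 + 120 + 90 + ? = 450, so (1,4) = 105.
Column 1: 115 + 100 + 90 + ? = 450, so (3,1) = 145.
Using column 4: 105 + 130 + 140 + ? → (3,4) = 450 − 375 = 75.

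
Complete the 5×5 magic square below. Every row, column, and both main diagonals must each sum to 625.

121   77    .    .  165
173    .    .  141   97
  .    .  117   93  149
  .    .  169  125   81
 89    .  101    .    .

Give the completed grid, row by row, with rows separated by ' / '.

121 77 153 109 165 / 173 129 85 141 97 / 105 161 117 93 149 / 137 113 169 125 81 / 89 145 101 157 133

Column 5: 165 + 97 + 149 + 81 + ? = 625, so (5,5) = 133.
Main diagonal must total 625; the given cells sum to 496, so (2,2) = 129.
Using anti-diagonal: 165 + 141 + 117 + 89 + ? → (4,2) = 625 − 512 = 113.
Using row 2: 173 + 129 + 141 + 97 + ? → (2,3) = 625 − 540 = 85.
Row 4 must total 625; the given cells sum to 488, so (4,1) = 137.
Column 1: 121 + 173 + 137 + 89 + ? = 625, so (3,1) = 105.
Using column 3: 85 + 117 + 169 + 101 + ? → (1,3) = 625 − 472 = 153.
Row 1 needs 625; the known cells sum to 516, so (1,4) = 109.
The remaining cell in row 3 is (3,2) = 625 − 464 = 161.
The remaining cell in column 2 is (5,2) = 625 − 480 = 145.
Column 4: 109 + 141 + 93 + 125 + ? = 625, so (5,4) = 157.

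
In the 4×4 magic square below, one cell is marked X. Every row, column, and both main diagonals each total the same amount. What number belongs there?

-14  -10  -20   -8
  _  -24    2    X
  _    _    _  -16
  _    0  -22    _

-26

Row 1 is complete and sums to -52; that is the magic constant.
Column 2 needs -52; the known cells sum to -34, so (3,2) = -18.
The remaining cell in column 3 is (3,3) = -52 − (-40) = -12.
The remaining cell in main diagonal is (4,4) = -52 − (-50) = -2.
The remaining cell in anti-diagonal is (4,1) = -52 − (-24) = -28.
The remaining cell in row 3 is (3,1) = -52 − (-46) = -6.
Column 1 must total -52; the given cells sum to -48, so (2,1) = -4.
The remaining cell in column 4 is (2,4) = -52 − (-26) = -26.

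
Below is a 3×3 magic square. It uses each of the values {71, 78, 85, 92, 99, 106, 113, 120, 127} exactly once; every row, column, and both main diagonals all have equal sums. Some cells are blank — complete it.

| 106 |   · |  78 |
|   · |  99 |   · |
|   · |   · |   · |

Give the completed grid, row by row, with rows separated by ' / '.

106 113 78 / 71 99 127 / 120 85 92

The 9 entries sum to 891, so each line sums to 891/3 = 297.
From row 1, 297 − (106 + 78) gives (1,2) = 113.
The remaining cell in column 2 is (3,2) = 297 − 212 = 85.
Main diagonal must total 297; the given cells sum to 205, so (3,3) = 92.
From anti-diagonal, 297 − (78 + 99) gives (3,1) = 120.
From column 1, 297 − (106 + 120) gives (2,1) = 71.
From column 3, 297 − (78 + 92) gives (2,3) = 127.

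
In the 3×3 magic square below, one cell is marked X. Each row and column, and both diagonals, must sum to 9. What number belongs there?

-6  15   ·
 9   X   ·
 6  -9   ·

3

Row 1 must total 9; the given cells sum to 9, so (1,3) = 0.
Row 3 must total 9; the given cells sum to -3, so (3,3) = 12.
The remaining cell in column 2 is (2,2) = 9 − 6 = 3.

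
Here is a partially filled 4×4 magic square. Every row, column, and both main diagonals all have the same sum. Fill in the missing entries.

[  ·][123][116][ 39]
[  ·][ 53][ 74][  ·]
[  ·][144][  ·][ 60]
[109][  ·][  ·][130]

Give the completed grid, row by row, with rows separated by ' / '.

Anti-diagonal is already complete: 39 + 74 + 144 + 109 = 366, so that is the magic constant.
The remaining cell in row 1 is (1,1) = 366 − 278 = 88.
Column 2: 123 + 53 + 144 + ? = 366, so (4,2) = 46.
Column 4 must total 366; the given cells sum to 229, so (2,4) = 137.
Main diagonal must total 366; the given cells sum to 271, so (3,3) = 95.
Row 2 needs 366; the known cells sum to 264, so (2,1) = 102.
Row 3 needs 366; the known cells sum to 299, so (3,1) = 67.
Row 4 must total 366; the given cells sum to 285, so (4,3) = 81.

88 123 116 39 / 102 53 74 137 / 67 144 95 60 / 109 46 81 130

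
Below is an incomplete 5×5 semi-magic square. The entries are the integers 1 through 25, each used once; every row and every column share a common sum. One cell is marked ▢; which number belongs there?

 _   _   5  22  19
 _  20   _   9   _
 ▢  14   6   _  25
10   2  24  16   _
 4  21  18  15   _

17

The entries are 1 through 25, which sum to 325, so each line sums to 325/5 = 65.
Row 4: 10 + 2 + 24 + 16 + ? = 65, so (4,5) = 13.
Row 5 needs 65; the known cells sum to 58, so (5,5) = 7.
Column 2 needs 65; the known cells sum to 57, so (1,2) = 8.
Column 3 must total 65; the given cells sum to 53, so (2,3) = 12.
The remaining cell in column 4 is (3,4) = 65 − 62 = 3.
From column 5, 65 − (19 + 25 + 13 + 7) gives (2,5) = 1.
Row 1 needs 65; the known cells sum to 54, so (1,1) = 11.
Using row 2: 20 + 12 + 9 + 1 + ? → (2,1) = 65 − 42 = 23.
Row 3 must total 65; the given cells sum to 48, so (3,1) = 17.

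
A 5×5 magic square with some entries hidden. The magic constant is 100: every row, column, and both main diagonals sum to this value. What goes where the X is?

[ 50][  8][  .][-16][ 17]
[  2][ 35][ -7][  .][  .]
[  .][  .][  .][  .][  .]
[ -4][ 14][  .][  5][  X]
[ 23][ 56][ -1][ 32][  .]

Row 1 must total 100; the given cells sum to 59, so (1,3) = 41.
Using row 5: 23 + 56 + (-1) + 32 + ? → (5,5) = 100 − 110 = -10.
The remaining cell in column 1 is (3,1) = 100 − 71 = 29.
From column 2, 100 − (8 + 35 + 14 + 56) gives (3,2) = -13.
Main diagonal must total 100; the given cells sum to 80, so (3,3) = 20.
From anti-diagonal, 100 − (17 + 20 + 14 + 23) gives (2,4) = 26.
Row 2 must total 100; the given cells sum to 56, so (2,5) = 44.
Using column 3: 41 + (-7) + 20 + (-1) + ? → (4,3) = 100 − 53 = 47.
Column 4: -16 + 26 + 5 + 32 + ? = 100, so (3,4) = 53.
The remaining cell in row 3 is (3,5) = 100 − 89 = 11.
From row 4, 100 − (-4 + 14 + 47 + 5) gives (4,5) = 38.

38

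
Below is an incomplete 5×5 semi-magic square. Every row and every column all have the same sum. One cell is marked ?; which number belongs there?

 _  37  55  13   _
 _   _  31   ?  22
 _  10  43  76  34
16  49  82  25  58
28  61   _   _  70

Row 4 is complete and sums to 230; that is the magic constant.
The remaining cell in row 3 is (3,1) = 230 − 163 = 67.
The remaining cell in column 2 is (2,2) = 230 − 157 = 73.
Column 3: 55 + 31 + 43 + 82 + ? = 230, so (5,3) = 19.
The remaining cell in column 5 is (1,5) = 230 − 184 = 46.
Using row 1: 37 + 55 + 13 + 46 + ? → (1,1) = 230 − 151 = 79.
From row 5, 230 − (28 + 61 + 19 + 70) gives (5,4) = 52.
From column 1, 230 − (79 + 67 + 16 + 28) gives (2,1) = 40.
Column 4 needs 230; the known cells sum to 166, so (2,4) = 64.

64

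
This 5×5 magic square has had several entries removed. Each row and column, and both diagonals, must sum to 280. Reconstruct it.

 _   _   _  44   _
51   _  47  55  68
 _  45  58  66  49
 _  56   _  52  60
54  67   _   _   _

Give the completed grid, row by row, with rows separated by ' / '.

From row 2, 280 − (51 + 47 + 55 + 68) gives (2,2) = 59.
The remaining cell in row 3 is (3,1) = 280 − 218 = 62.
From column 2, 280 − (59 + 45 + 56 + 67) gives (1,2) = 53.
Column 4 needs 280; the known cells sum to 217, so (5,4) = 63.
Using anti-diagonal: 55 + 58 + 56 + 54 + ? → (1,5) = 280 − 223 = 57.
Column 5: 57 + 68 + 49 + 60 + ? = 280, so (5,5) = 46.
Main diagonal must total 280; the given cells sum to 215, so (1,1) = 65.
The remaining cell in row 1 is (1,3) = 280 − 219 = 61.
Row 5: 54 + 67 + 63 + 46 + ? = 280, so (5,3) = 50.
From column 1, 280 − (65 + 51 + 62 + 54) gives (4,1) = 48.
Column 3 needs 280; the known cells sum to 216, so (4,3) = 64.

65 53 61 44 57 / 51 59 47 55 68 / 62 45 58 66 49 / 48 56 64 52 60 / 54 67 50 63 46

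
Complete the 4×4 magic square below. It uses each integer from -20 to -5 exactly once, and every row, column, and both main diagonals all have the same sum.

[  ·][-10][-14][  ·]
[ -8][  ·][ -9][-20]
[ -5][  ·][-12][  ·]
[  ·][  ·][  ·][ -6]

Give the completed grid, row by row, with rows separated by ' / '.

-19 -10 -14 -7 / -8 -13 -9 -20 / -5 -16 -12 -17 / -18 -11 -15 -6

The entries are -20 through -5, which sum to -200, so each line sums to -200/4 = -50.
From row 2, -50 − (-8 + (-9) + (-20)) gives (2,2) = -13.
From column 3, -50 − (-14 + (-9) + (-12)) gives (4,3) = -15.
Main diagonal needs -50; the known cells sum to -31, so (1,1) = -19.
Row 1 must total -50; the given cells sum to -43, so (1,4) = -7.
Column 1: -19 + (-8) + (-5) + ? = -50, so (4,1) = -18.
Column 4 needs -50; the known cells sum to -33, so (3,4) = -17.
Using anti-diagonal: -7 + (-9) + (-18) + ? → (3,2) = -50 − (-34) = -16.
Row 4: -18 + (-15) + (-6) + ? = -50, so (4,2) = -11.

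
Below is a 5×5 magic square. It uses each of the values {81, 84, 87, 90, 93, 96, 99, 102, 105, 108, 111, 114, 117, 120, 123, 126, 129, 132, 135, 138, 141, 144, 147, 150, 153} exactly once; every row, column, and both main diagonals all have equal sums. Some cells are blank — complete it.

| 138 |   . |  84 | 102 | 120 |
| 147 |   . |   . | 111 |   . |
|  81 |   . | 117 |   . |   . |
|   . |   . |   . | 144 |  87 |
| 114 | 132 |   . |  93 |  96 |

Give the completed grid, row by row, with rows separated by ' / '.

The 25 entries sum to 2925, so each line sums to 2925/5 = 585.
The remaining cell in row 1 is (1,2) = 585 − 444 = 141.
The remaining cell in row 5 is (5,3) = 585 − 435 = 150.
Column 1 needs 585; the known cells sum to 480, so (4,1) = 105.
Column 4 needs 585; the known cells sum to 450, so (3,4) = 135.
The remaining cell in main diagonal is (2,2) = 585 − 495 = 90.
Anti-diagonal needs 585; the known cells sum to 462, so (4,2) = 123.
Using row 4: 105 + 123 + 144 + 87 + ? → (4,3) = 585 − 459 = 126.
The remaining cell in column 2 is (3,2) = 585 − 486 = 99.
The remaining cell in column 3 is (2,3) = 585 − 477 = 108.
Row 2: 147 + 90 + 108 + 111 + ? = 585, so (2,5) = 129.
Row 3: 81 + 99 + 117 + 135 + ? = 585, so (3,5) = 153.

138 141 84 102 120 / 147 90 108 111 129 / 81 99 117 135 153 / 105 123 126 144 87 / 114 132 150 93 96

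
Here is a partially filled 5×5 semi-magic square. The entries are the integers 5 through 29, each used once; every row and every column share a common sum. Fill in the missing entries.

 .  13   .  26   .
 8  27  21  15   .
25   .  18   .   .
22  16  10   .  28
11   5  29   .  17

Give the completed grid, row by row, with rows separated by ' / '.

19 13 7 26 20 / 8 27 21 15 14 / 25 24 18 12 6 / 22 16 10 9 28 / 11 5 29 23 17

The entries are 5 through 29, which sum to 425, so each line sums to 425/5 = 85.
From row 2, 85 − (8 + 27 + 21 + 15) gives (2,5) = 14.
Row 4: 22 + 16 + 10 + 28 + ? = 85, so (4,4) = 9.
From row 5, 85 − (11 + 5 + 29 + 17) gives (5,4) = 23.
Column 1: 8 + 25 + 22 + 11 + ? = 85, so (1,1) = 19.
The remaining cell in column 2 is (3,2) = 85 − 61 = 24.
Column 3 must total 85; the given cells sum to 78, so (1,3) = 7.
Using column 4: 26 + 15 + 9 + 23 + ? → (3,4) = 85 − 73 = 12.
Row 1: 19 + 13 + 7 + 26 + ? = 85, so (1,5) = 20.
Row 3 must total 85; the given cells sum to 79, so (3,5) = 6.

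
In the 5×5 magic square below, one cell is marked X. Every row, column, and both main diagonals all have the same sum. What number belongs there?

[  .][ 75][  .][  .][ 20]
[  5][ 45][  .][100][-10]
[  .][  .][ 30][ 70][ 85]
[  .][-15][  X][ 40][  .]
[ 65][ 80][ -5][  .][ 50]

Anti-diagonal is complete and sums to 200; that is the magic constant.
Row 2: 5 + 45 + 100 + (-10) + ? = 200, so (2,3) = 60.
Row 5: 65 + 80 + (-5) + 50 + ? = 200, so (5,4) = 10.
Column 2 needs 200; the known cells sum to 185, so (3,2) = 15.
Column 4 must total 200; the given cells sum to 220, so (1,4) = -20.
The remaining cell in column 5 is (4,5) = 200 − 145 = 55.
The remaining cell in main diagonal is (1,1) = 200 − 165 = 35.
The remaining cell in row 1 is (1,3) = 200 − 110 = 90.
Using row 3: 15 + 30 + 70 + 85 + ? → (3,1) = 200 − 200 = 0.
Column 1 must total 200; the given cells sum to 105, so (4,1) = 95.
Column 3 must total 200; the given cells sum to 175, so (4,3) = 25.

25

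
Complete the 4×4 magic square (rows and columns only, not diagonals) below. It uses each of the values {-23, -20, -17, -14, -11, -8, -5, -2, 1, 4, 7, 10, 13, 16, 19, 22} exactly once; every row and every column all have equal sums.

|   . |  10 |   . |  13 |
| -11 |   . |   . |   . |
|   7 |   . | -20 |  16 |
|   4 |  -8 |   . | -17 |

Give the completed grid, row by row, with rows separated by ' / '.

-2 10 -23 13 / -11 1 22 -14 / 7 -5 -20 16 / 4 -8 19 -17

The 16 entries sum to -8, so each line sums to -8/4 = -2.
Using row 3: 7 + (-20) + 16 + ? → (3,2) = -2 − 3 = -5.
From row 4, -2 − (4 + (-8) + (-17)) gives (4,3) = 19.
Column 1 must total -2; the given cells sum to 0, so (1,1) = -2.
From column 2, -2 − (10 + (-5) + (-8)) gives (2,2) = 1.
Column 4: 13 + 16 + (-17) + ? = -2, so (2,4) = -14.
Row 1 must total -2; the given cells sum to 21, so (1,3) = -23.
The remaining cell in row 2 is (2,3) = -2 − (-24) = 22.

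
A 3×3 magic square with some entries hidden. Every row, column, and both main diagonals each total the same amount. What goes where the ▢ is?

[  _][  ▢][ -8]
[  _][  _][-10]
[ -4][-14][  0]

2

Column 3 is complete and sums to -18; that is the magic constant.
Anti-diagonal needs -18; the known cells sum to -12, so (2,2) = -6.
Row 2 needs -18; the known cells sum to -16, so (2,1) = -2.
The remaining cell in column 1 is (1,1) = -18 − (-6) = -12.
From column 2, -18 − (-6 + (-14)) gives (1,2) = 2.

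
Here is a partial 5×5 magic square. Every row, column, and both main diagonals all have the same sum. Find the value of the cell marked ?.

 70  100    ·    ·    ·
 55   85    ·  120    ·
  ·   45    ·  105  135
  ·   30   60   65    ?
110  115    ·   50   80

Column 2 is complete and sums to 375; that is the magic constant.
Row 5 needs 375; the known cells sum to 355, so (5,3) = 20.
Column 4 must total 375; the given cells sum to 340, so (1,4) = 35.
The remaining cell in main diagonal is (3,3) = 375 − 300 = 75.
The remaining cell in anti-diagonal is (1,5) = 375 − 335 = 40.
Using row 1: 70 + 100 + 35 + 40 + ? → (1,3) = 375 − 245 = 130.
The remaining cell in row 3 is (3,1) = 375 − 360 = 15.
From column 1, 375 − (70 + 55 + 15 + 110) gives (4,1) = 125.
Column 3: 130 + 75 + 60 + 20 + ? = 375, so (2,3) = 90.
From row 2, 375 − (55 + 85 + 90 + 120) gives (2,5) = 25.
Row 4 needs 375; the known cells sum to 280, so (4,5) = 95.

95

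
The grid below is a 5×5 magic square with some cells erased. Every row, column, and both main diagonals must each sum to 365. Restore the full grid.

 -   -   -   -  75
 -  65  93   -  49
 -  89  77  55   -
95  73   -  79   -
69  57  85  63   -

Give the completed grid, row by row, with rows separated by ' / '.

53 81 59 97 75 / 87 65 93 71 49 / 61 89 77 55 83 / 95 73 51 79 67 / 69 57 85 63 91

Row 5 needs 365; the known cells sum to 274, so (5,5) = 91.
The remaining cell in column 2 is (1,2) = 365 − 284 = 81.
From main diagonal, 365 − (65 + 77 + 79 + 91) gives (1,1) = 53.
Anti-diagonal: 75 + 77 + 73 + 69 + ? = 365, so (2,4) = 71.
Using row 2: 65 + 93 + 71 + 49 + ? → (2,1) = 365 − 278 = 87.
Column 1 needs 365; the known cells sum to 304, so (3,1) = 61.
Column 4 must total 365; the given cells sum to 268, so (1,4) = 97.
Using row 1: 53 + 81 + 97 + 75 + ? → (1,3) = 365 − 306 = 59.
Row 3 must total 365; the given cells sum to 282, so (3,5) = 83.
From column 3, 365 − (59 + 93 + 77 + 85) gives (4,3) = 51.
Column 5: 75 + 49 + 83 + 91 + ? = 365, so (4,5) = 67.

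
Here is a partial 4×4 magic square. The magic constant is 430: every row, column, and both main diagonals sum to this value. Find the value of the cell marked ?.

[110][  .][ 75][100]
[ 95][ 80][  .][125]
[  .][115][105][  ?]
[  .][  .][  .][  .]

70

Row 1 needs 430; the known cells sum to 285, so (1,2) = 145.
From row 2, 430 − (95 + 80 + 125) gives (2,3) = 130.
The remaining cell in column 2 is (4,2) = 430 − 340 = 90.
From column 3, 430 − (75 + 130 + 105) gives (4,3) = 120.
The remaining cell in main diagonal is (4,4) = 430 − 295 = 135.
The remaining cell in anti-diagonal is (4,1) = 430 − 345 = 85.
The remaining cell in column 1 is (3,1) = 430 − 290 = 140.
The remaining cell in column 4 is (3,4) = 430 − 360 = 70.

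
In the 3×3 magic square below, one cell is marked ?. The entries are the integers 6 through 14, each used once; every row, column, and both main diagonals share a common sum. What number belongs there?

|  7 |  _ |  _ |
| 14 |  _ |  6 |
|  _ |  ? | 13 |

8

The entries are 6 through 14, which sum to 90, so each line sums to 90/3 = 30.
From row 2, 30 − (14 + 6) gives (2,2) = 10.
Column 1 must total 30; the given cells sum to 21, so (3,1) = 9.
Column 3: 6 + 13 + ? = 30, so (1,3) = 11.
Using row 1: 7 + 11 + ? → (1,2) = 30 − 18 = 12.
Using row 3: 9 + 13 + ? → (3,2) = 30 − 22 = 8.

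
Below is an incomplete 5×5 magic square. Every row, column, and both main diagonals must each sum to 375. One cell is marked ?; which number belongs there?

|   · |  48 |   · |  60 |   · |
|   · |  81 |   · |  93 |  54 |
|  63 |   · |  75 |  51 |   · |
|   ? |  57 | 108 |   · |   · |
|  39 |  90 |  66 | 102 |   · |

96

The remaining cell in row 5 is (5,5) = 375 − 297 = 78.
Column 2: 48 + 81 + 57 + 90 + ? = 375, so (3,2) = 99.
From column 4, 375 − (60 + 93 + 51 + 102) gives (4,4) = 69.
From main diagonal, 375 − (81 + 75 + 69 + 78) gives (1,1) = 72.
From anti-diagonal, 375 − (93 + 75 + 57 + 39) gives (1,5) = 111.
From row 1, 375 − (72 + 48 + 60 + 111) gives (1,3) = 84.
Row 3 needs 375; the known cells sum to 288, so (3,5) = 87.
Column 3 needs 375; the known cells sum to 333, so (2,3) = 42.
Column 5 needs 375; the known cells sum to 330, so (4,5) = 45.
Row 2 must total 375; the given cells sum to 270, so (2,1) = 105.
From row 4, 375 − (57 + 108 + 69 + 45) gives (4,1) = 96.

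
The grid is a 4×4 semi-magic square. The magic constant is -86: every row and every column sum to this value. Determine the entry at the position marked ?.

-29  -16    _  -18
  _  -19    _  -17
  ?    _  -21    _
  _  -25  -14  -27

Row 1 must total -86; the given cells sum to -63, so (1,3) = -23.
Row 4 needs -86; the known cells sum to -66, so (4,1) = -20.
From column 2, -86 − (-16 + (-19) + (-25)) gives (3,2) = -26.
The remaining cell in column 3 is (2,3) = -86 − (-58) = -28.
The remaining cell in column 4 is (3,4) = -86 − (-62) = -24.
Row 2: -19 + (-28) + (-17) + ? = -86, so (2,1) = -22.
From row 3, -86 − (-26 + (-21) + (-24)) gives (3,1) = -15.

-15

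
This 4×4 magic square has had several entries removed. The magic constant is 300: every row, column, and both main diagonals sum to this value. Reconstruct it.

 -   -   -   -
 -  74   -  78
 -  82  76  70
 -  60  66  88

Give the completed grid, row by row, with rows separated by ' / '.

62 84 90 64 / 80 74 68 78 / 72 82 76 70 / 86 60 66 88

Row 3 must total 300; the given cells sum to 228, so (3,1) = 72.
The remaining cell in row 4 is (4,1) = 300 − 214 = 86.
The remaining cell in column 2 is (1,2) = 300 − 216 = 84.
Column 4 must total 300; the given cells sum to 236, so (1,4) = 64.
Main diagonal needs 300; the known cells sum to 238, so (1,1) = 62.
Anti-diagonal must total 300; the given cells sum to 232, so (2,3) = 68.
Row 1: 62 + 84 + 64 + ? = 300, so (1,3) = 90.
Row 2 must total 300; the given cells sum to 220, so (2,1) = 80.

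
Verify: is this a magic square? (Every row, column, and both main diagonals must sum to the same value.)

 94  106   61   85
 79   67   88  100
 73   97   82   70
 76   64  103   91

No — row 1 sums to 346 but row 3 sums to 322.

Row 1: 94 + 106 + 61 + 85 = 346.
Row 2: 79 + 67 + 88 + 100 = 334.
Row 3: 73 + 97 + 82 + 70 = 322.
Row 4: 76 + 64 + 103 + 91 = 334.
Column 1: 94 + 79 + 73 + 76 = 322.
Column 2: 106 + 67 + 97 + 64 = 334.
Column 3: 61 + 88 + 82 + 103 = 334.
Column 4: 85 + 100 + 70 + 91 = 346.
Main diagonal: 94 + 67 + 82 + 91 = 334.
Anti-diagonal: 85 + 88 + 97 + 76 = 346.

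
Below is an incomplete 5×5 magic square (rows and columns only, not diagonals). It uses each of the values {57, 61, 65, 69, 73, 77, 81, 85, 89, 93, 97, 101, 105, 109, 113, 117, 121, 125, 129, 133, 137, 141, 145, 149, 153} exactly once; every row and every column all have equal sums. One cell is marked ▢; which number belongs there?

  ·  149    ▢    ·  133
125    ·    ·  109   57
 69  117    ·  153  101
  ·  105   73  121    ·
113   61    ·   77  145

97

The 25 entries sum to 2625, so each line sums to 2625/5 = 525.
From row 3, 525 − (69 + 117 + 153 + 101) gives (3,3) = 85.
Row 5 needs 525; the known cells sum to 396, so (5,3) = 129.
Column 2: 149 + 117 + 105 + 61 + ? = 525, so (2,2) = 93.
From column 4, 525 − (109 + 153 + 121 + 77) gives (1,4) = 65.
Column 5 needs 525; the known cells sum to 436, so (4,5) = 89.
From row 2, 525 − (125 + 93 + 109 + 57) gives (2,3) = 141.
Row 4 must total 525; the given cells sum to 388, so (4,1) = 137.
From column 1, 525 − (125 + 69 + 137 + 113) gives (1,1) = 81.
Column 3 needs 525; the known cells sum to 428, so (1,3) = 97.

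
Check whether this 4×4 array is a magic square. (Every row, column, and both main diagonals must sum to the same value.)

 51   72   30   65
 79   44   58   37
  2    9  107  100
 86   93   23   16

Row 1: 51 + 72 + 30 + 65 = 218.
Row 2: 79 + 44 + 58 + 37 = 218.
Row 3: 2 + 9 + 107 + 100 = 218.
Row 4: 86 + 93 + 23 + 16 = 218.
Column 1: 51 + 79 + 2 + 86 = 218.
Column 2: 72 + 44 + 9 + 93 = 218.
Column 3: 30 + 58 + 107 + 23 = 218.
Column 4: 65 + 37 + 100 + 16 = 218.
Main diagonal: 51 + 44 + 107 + 16 = 218.
Anti-diagonal: 65 + 58 + 9 + 86 = 218.
All lines sum to 218.

Yes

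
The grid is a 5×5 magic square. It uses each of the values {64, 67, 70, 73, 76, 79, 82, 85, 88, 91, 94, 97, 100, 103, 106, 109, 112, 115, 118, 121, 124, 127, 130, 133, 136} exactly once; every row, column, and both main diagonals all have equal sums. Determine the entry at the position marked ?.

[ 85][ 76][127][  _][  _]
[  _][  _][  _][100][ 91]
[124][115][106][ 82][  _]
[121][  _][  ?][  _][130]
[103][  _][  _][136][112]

88

The 25 entries sum to 2500, so each line sums to 2500/5 = 500.
From row 3, 500 − (124 + 115 + 106 + 82) gives (3,5) = 73.
Using column 1: 85 + 124 + 121 + 103 + ? → (2,1) = 500 − 433 = 67.
Using column 5: 91 + 73 + 130 + 112 + ? → (1,5) = 500 − 406 = 94.
Using anti-diagonal: 94 + 100 + 106 + 103 + ? → (4,2) = 500 − 403 = 97.
Row 1 must total 500; the given cells sum to 382, so (1,4) = 118.
Column 4: 118 + 100 + 82 + 136 + ? = 500, so (4,4) = 64.
Using main diagonal: 85 + 106 + 64 + 112 + ? → (2,2) = 500 − 367 = 133.
From row 2, 500 − (67 + 133 + 100 + 91) gives (2,3) = 109.
The remaining cell in row 4 is (4,3) = 500 − 412 = 88.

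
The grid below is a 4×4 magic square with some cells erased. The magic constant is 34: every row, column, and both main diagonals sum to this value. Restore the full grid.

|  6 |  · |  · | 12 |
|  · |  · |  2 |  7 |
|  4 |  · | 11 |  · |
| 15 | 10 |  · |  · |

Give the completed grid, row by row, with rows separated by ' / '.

Column 1 must total 34; the given cells sum to 25, so (2,1) = 9.
Anti-diagonal needs 34; the known cells sum to 29, so (3,2) = 5.
Row 2 must total 34; the given cells sum to 18, so (2,2) = 16.
Using row 3: 4 + 5 + 11 + ? → (3,4) = 34 − 20 = 14.
The remaining cell in column 2 is (1,2) = 34 − 31 = 3.
The remaining cell in column 4 is (4,4) = 34 − 33 = 1.
Row 1 must total 34; the given cells sum to 21, so (1,3) = 13.
Using row 4: 15 + 10 + 1 + ? → (4,3) = 34 − 26 = 8.

6 3 13 12 / 9 16 2 7 / 4 5 11 14 / 15 10 8 1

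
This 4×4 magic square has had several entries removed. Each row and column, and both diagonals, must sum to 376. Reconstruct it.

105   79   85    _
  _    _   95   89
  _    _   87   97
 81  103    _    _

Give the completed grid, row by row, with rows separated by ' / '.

Row 1 needs 376; the known cells sum to 269, so (1,4) = 107.
Column 3 must total 376; the given cells sum to 267, so (4,3) = 109.
Column 4: 107 + 89 + 97 + ? = 376, so (4,4) = 83.
Main diagonal must total 376; the given cells sum to 275, so (2,2) = 101.
Anti-diagonal needs 376; the known cells sum to 283, so (3,2) = 93.
Row 2: 101 + 95 + 89 + ? = 376, so (2,1) = 91.
Using row 3: 93 + 87 + 97 + ? → (3,1) = 376 − 277 = 99.

105 79 85 107 / 91 101 95 89 / 99 93 87 97 / 81 103 109 83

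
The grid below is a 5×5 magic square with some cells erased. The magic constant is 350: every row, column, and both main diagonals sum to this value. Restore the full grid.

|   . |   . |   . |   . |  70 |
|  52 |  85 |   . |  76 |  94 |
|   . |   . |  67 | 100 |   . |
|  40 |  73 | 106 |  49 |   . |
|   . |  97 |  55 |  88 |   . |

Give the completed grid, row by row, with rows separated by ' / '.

The remaining cell in row 2 is (2,3) = 350 − 307 = 43.
The remaining cell in row 4 is (4,5) = 350 − 268 = 82.
From column 3, 350 − (43 + 67 + 106 + 55) gives (1,3) = 79.
The remaining cell in column 4 is (1,4) = 350 − 313 = 37.
Anti-diagonal needs 350; the known cells sum to 286, so (5,1) = 64.
From row 5, 350 − (64 + 97 + 55 + 88) gives (5,5) = 46.
Column 5 must total 350; the given cells sum to 292, so (3,5) = 58.
From main diagonal, 350 − (85 + 67 + 49 + 46) gives (1,1) = 103.
Row 1 must total 350; the given cells sum to 289, so (1,2) = 61.
From column 1, 350 − (103 + 52 + 40 + 64) gives (3,1) = 91.
From column 2, 350 − (61 + 85 + 73 + 97) gives (3,2) = 34.

103 61 79 37 70 / 52 85 43 76 94 / 91 34 67 100 58 / 40 73 106 49 82 / 64 97 55 88 46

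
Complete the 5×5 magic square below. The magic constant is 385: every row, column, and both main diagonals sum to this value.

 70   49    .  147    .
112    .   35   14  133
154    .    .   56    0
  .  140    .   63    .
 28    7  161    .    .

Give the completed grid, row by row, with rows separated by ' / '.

70 49 -7 147 126 / 112 91 35 14 133 / 154 98 77 56 0 / 21 140 119 63 42 / 28 7 161 105 84

Row 2: 112 + 35 + 14 + 133 + ? = 385, so (2,2) = 91.
The remaining cell in column 1 is (4,1) = 385 − 364 = 21.
Column 2 must total 385; the given cells sum to 287, so (3,2) = 98.
From column 4, 385 − (147 + 14 + 56 + 63) gives (5,4) = 105.
Row 3: 154 + 98 + 56 + 0 + ? = 385, so (3,3) = 77.
Row 5 needs 385; the known cells sum to 301, so (5,5) = 84.
Using anti-diagonal: 14 + 77 + 140 + 28 + ? → (1,5) = 385 − 259 = 126.
Row 1: 70 + 49 + 147 + 126 + ? = 385, so (1,3) = -7.
Column 3: -7 + 35 + 77 + 161 + ? = 385, so (4,3) = 119.
Column 5 needs 385; the known cells sum to 343, so (4,5) = 42.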